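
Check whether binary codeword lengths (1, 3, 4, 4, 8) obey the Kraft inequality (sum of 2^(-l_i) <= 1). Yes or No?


Kraft sum = sum(2^(-l_i)) = 0.7539, need <= 1. Result: satisfied (a binary prefix-free code with these lengths exists)

Yes


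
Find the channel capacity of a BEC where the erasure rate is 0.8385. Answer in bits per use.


C = 1 - epsilon = 1 - 0.8385 = 0.1615

0.1615 bits


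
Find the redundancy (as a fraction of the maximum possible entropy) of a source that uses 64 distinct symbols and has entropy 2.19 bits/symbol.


H_max = log2(K) = log2(64) = 6.0 bits/symbol. Redundancy = 1 - H/H_max = 1 - 2.19/6.0 = 1 - 0.365 = 0.635

0.635


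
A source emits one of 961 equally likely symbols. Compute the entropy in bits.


H = log2(n) = log2(961) = 9.9084

9.9084 bits


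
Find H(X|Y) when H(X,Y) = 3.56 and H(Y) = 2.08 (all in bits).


H(X|Y) = H(X,Y) - H(Y) = 3.56 - 2.08 = 1.48

1.48 bits


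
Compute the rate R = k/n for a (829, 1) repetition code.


Rate = k/n = 1/829

1/829


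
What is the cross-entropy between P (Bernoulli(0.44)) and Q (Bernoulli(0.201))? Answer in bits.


H(P,Q) = -p*log2(q) - (1-p)*log2(1-q). -0.44*log2(0.201) = 1.018482; -0.56*log2(0.799) = 0.181290. H(P,Q) = 1.018482 + 0.181290 = 1.1998

1.1998 bits


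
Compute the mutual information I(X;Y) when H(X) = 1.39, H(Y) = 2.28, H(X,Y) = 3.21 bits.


I(X;Y) = H(X) + H(Y) - H(X,Y) = 1.39 + 2.28 - 3.21 = 0.46

0.46 bits


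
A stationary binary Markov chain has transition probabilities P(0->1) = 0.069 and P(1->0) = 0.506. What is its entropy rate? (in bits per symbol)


Stationary distribution: pi_0 = p10/(p01+p10) = 0.88, pi_1 = 0.12. Entropy rate H' = pi_0*H(p01) + pi_1*H(p10) = 0.88*0.3622 + 0.12*0.9999 = 0.4387

0.4387 bits/symbol


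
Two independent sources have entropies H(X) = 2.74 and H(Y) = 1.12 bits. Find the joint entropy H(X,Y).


For independent variables, H(X,Y) = H(X) + H(Y) = 2.74 + 1.12 = 3.86

3.86 bits


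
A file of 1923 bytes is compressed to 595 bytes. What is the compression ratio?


Ratio = original / compressed = 1923 / 595 = 3.2319

3.2319


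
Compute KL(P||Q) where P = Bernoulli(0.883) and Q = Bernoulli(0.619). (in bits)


KL = p*log2(p/q) + (1-p)*log2((1-p)/(1-q)) = 0.883*log2(0.883/0.619) + 0.117*log2(0.117/0.381) = 0.2532

0.2532 bits


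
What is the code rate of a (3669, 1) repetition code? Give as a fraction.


Rate = k/n = 1/3669

1/3669


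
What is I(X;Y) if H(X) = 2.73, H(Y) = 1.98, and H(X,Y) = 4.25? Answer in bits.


I(X;Y) = H(X) + H(Y) - H(X,Y) = 2.73 + 1.98 - 4.25 = 0.46

0.46 bits


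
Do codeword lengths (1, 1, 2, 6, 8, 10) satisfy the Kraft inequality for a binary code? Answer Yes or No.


Kraft sum = sum(2^(-l_i)) = 1.2705, need <= 1. Result: violated (a binary prefix-free code with these lengths cannot exist)

No


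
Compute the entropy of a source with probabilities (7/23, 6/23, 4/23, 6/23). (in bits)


H = -sum(p_i * log2(p_i)). Terms: -(7/23)*log2(7/23) = 0.522324; -(6/23)*log2(6/23) = 0.505722; -(4/23)*log2(4/23) = 0.438880; -(6/23)*log2(6/23) = 0.505722. H = 0.522324 + 0.505722 + 0.438880 + 0.505722 = 1.9726

1.9726 bits


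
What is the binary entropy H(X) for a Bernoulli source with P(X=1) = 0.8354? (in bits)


H = -p*log2(p) - (1-p)*log2(1-p). -0.8354*log2(0.8354) = 0.216754; -0.1646*log2(0.1646) = 0.428448. H = 0.216754 + 0.428448 = 0.6452

0.6452 bits


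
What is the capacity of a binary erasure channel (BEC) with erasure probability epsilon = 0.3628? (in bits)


C = 1 - epsilon = 1 - 0.3628 = 0.6372

0.6372 bits


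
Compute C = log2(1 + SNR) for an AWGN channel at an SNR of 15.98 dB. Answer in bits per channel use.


SNR_linear = 10^(15.98/10) = 39.6278; C = log2(1 + SNR_linear) = log2(1 + 39.6278) = 5.3444

5.3444 bits/channel use


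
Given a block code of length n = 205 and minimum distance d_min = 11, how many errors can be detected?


Detection capability = d_min - 1 = 11 - 1 = 10

10 errors


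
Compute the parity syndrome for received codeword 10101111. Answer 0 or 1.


Syndrome = XOR of all bits = 1 XOR 0 XOR 1 XOR 0 XOR 1 XOR 1 XOR 1 XOR 1 = 0

0


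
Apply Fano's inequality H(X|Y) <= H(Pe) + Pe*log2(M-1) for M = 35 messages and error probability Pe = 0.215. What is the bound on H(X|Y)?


H(Pe) = -Pe*log2(Pe) - (1-Pe)*log2(1-Pe) = -0.215*log2(0.215) - 0.785*log2(0.785) = 0.476782 + 0.274150 = 0.7509. Pe*log2(M-1) = 0.215*log2(34) = 1.093805. Bound = H(Pe) + Pe*log2(M-1) = 0.476782 + 0.274150 + 1.093805 = 1.8447

1.8447 bits


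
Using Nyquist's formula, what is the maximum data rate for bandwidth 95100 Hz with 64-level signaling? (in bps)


Rate = 2 * B * log2(M) = 2 * 95100 * 6.0 = 1141200.0

1141200.0 bps


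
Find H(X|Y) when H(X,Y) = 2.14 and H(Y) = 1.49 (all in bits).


H(X|Y) = H(X,Y) - H(Y) = 2.14 - 1.49 = 0.65

0.65 bits


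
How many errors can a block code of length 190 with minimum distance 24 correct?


Correction capability = floor((d-1)/2) = floor((24-1)/2) = 11

11 errors


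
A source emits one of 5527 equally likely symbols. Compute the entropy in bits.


H = log2(n) = log2(5527) = 12.4323

12.4323 bits


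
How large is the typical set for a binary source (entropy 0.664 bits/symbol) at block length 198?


log2|A_typical| = nH = 198 * 0.664 = 131.472, so |A_typical| ~ 2^131.472 = 3.776e+39

3.776e+39


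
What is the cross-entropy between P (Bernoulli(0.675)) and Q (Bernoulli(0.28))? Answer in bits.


H(P,Q) = -p*log2(q) - (1-p)*log2(1-q). -0.675*log2(0.28) = 1.239638; -0.325*log2(0.72) = 0.154028. H(P,Q) = 1.239638 + 0.154028 = 1.3937

1.3937 bits


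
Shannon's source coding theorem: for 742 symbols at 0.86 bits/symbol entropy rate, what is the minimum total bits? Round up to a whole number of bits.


Minimum bits >= n * H = 742 * 0.86 = 638.12, rounded up to a whole number of bits = 639

639 bits


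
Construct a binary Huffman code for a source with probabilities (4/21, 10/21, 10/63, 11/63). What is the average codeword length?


Huffman construction (repeatedly merge the two least-probable nodes; each merge adds 1 bit to every symbol beneath it): 10/63 + 11/63 = 1/3; 4/21 + 1/3 = 11/21; 10/21 + 11/21 = 1. Resulting codeword lengths (in the order the probabilities were given): (2, 1, 3, 3). L_avg = sum(p_i * l_i) = 4/21*2 + 10/21*1 + 10/63*3 + 11/63*3 = 13/7 = 1.8571

1.8571 bits


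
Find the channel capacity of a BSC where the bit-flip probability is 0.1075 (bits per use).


H(p) = -p*log2(p) - (1-p)*log2(1-p) = -0.1075*log2(0.1075) - 0.8925*log2(0.8925) = 0.345891 + 0.146438 = 0.4923. C = 1 - H(p) = 1 - 0.4923 = 0.5077

0.5077 bits


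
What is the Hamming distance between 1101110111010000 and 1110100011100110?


Count differing positions: . . ^ ^ . ^ . ^ . . ^ ^ . ^ ^ . = 8 differences

8


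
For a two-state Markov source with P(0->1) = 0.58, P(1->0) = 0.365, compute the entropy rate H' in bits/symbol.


Stationary distribution: pi_0 = p10/(p01+p10) = 0.3862, pi_1 = 0.6138. Entropy rate H' = pi_0*H(p01) + pi_1*H(p10) = 0.3862*0.9815 + 0.6138*0.9468 = 0.9602

0.9602 bits/symbol


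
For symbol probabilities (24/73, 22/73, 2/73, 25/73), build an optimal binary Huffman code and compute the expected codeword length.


Huffman construction (repeatedly merge the two least-probable nodes; each merge adds 1 bit to every symbol beneath it): 2/73 + 22/73 = 24/73; 24/73 + 24/73 = 48/73; 25/73 + 48/73 = 1. Resulting codeword lengths (in the order the probabilities were given): (2, 3, 3, 1). L_avg = sum(p_i * l_i) = 24/73*2 + 22/73*3 + 2/73*3 + 25/73*1 = 145/73 = 1.9863

1.9863 bits


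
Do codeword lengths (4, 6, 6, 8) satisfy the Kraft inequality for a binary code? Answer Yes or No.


Kraft sum = sum(2^(-l_i)) = 0.0977, need <= 1. Result: satisfied (a binary prefix-free code with these lengths exists)

Yes


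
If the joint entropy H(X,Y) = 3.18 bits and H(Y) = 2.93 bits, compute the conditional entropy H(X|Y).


H(X|Y) = H(X,Y) - H(Y) = 3.18 - 2.93 = 0.25

0.25 bits


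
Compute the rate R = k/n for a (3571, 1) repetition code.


Rate = k/n = 1/3571

1/3571


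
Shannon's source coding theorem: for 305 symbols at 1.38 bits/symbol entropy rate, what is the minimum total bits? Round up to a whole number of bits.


Minimum bits >= n * H = 305 * 1.38 = 420.9, rounded up to a whole number of bits = 421

421 bits


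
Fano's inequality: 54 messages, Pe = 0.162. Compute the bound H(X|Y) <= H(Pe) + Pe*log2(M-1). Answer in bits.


H(Pe) = -Pe*log2(Pe) - (1-Pe)*log2(1-Pe) = -0.162*log2(0.162) - 0.838*log2(0.838) = 0.425401 + 0.213671 = 0.6391. Pe*log2(M-1) = 0.162*log2(53) = 0.927923. Bound = H(Pe) + Pe*log2(M-1) = 0.425401 + 0.213671 + 0.927923 = 1.567

1.567 bits


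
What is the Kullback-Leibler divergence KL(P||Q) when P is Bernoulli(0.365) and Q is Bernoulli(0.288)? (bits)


KL = p*log2(p/q) + (1-p)*log2((1-p)/(1-q)) = 0.365*log2(0.365/0.288) + 0.635*log2(0.635/0.712) = 0.0199

0.0199 bits


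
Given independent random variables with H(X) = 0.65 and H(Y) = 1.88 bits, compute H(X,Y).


For independent variables, H(X,Y) = H(X) + H(Y) = 0.65 + 1.88 = 2.53

2.53 bits


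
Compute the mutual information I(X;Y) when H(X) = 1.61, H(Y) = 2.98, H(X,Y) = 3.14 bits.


I(X;Y) = H(X) + H(Y) - H(X,Y) = 1.61 + 2.98 - 3.14 = 1.45

1.45 bits


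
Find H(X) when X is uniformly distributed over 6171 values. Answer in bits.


H = log2(n) = log2(6171) = 12.5913

12.5913 bits


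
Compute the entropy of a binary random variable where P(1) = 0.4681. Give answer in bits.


H = -p*log2(p) - (1-p)*log2(1-p). -0.4681*log2(0.4681) = 0.512622; -0.5319*log2(0.5319) = 0.484440. H = 0.512622 + 0.484440 = 0.9971

0.9971 bits


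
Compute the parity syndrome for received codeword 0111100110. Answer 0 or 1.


Syndrome = XOR of all bits = 0 XOR 1 XOR 1 XOR 1 XOR 1 XOR 0 XOR 0 XOR 1 XOR 1 XOR 0 = 0

0


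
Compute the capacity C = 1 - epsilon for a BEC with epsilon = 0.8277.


C = 1 - epsilon = 1 - 0.8277 = 0.1723

0.1723 bits


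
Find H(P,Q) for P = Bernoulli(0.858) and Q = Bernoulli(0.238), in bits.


H(P,Q) = -p*log2(q) - (1-p)*log2(1-q). -0.858*log2(0.238) = 1.776889; -0.142*log2(0.762) = 0.055683. H(P,Q) = 1.776889 + 0.055683 = 1.8326

1.8326 bits


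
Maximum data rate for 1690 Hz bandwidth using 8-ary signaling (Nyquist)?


Rate = 2 * B * log2(M) = 2 * 1690 * 3.0 = 10140.0

10140.0 bps


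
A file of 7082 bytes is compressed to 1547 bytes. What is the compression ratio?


Ratio = original / compressed = 7082 / 1547 = 4.5779

4.5779


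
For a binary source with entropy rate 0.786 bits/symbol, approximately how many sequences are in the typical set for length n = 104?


log2|A_typical| = nH = 104 * 0.786 = 81.744, so |A_typical| ~ 2^81.744 = 4.049e+24

4.049e+24


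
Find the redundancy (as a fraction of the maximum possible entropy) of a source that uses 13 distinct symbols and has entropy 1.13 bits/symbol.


H_max = log2(K) = log2(13) = 3.7004 bits/symbol. Redundancy = 1 - H/H_max = 1 - 1.13/3.7004 = 1 - 0.3054 = 0.6946

0.6946


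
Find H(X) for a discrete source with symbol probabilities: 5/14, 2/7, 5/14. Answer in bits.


H = -sum(p_i * log2(p_i)). Terms: -(5/14)*log2(5/14) = 0.530510; -(2/7)*log2(2/7) = 0.516387; -(5/14)*log2(5/14) = 0.530510. H = 0.530510 + 0.516387 + 0.530510 = 1.5774

1.5774 bits


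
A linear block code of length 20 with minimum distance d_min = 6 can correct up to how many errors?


Correction capability = floor((d-1)/2) = floor((6-1)/2) = 2

2 errors


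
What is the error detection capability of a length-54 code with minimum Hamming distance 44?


Detection capability = d_min - 1 = 44 - 1 = 43

43 errors


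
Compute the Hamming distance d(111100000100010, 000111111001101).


Count differing positions: ^ ^ ^ . ^ ^ ^ ^ ^ ^ . ^ ^ ^ ^ = 13 differences

13


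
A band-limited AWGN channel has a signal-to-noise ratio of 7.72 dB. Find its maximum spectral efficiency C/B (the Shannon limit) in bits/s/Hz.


SNR_linear = 10^(7.72/10) = 5.9156; C/B = log2(1 + SNR_linear) = log2(1 + 5.9156) = 2.7899

2.7899 bits/s/Hz


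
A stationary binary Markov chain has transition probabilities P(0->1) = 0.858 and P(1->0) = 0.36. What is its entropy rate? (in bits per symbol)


Stationary distribution: pi_0 = p10/(p01+p10) = 0.2956, pi_1 = 0.7044. Entropy rate H' = pi_0*H(p01) + pi_1*H(p10) = 0.2956*0.5895 + 0.7044*0.9427 = 0.8383

0.8383 bits/symbol


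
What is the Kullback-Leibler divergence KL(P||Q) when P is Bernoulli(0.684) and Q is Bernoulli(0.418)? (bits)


KL = p*log2(p/q) + (1-p)*log2((1-p)/(1-q)) = 0.684*log2(0.684/0.418) + 0.316*log2(0.316/0.582) = 0.2076

0.2076 bits


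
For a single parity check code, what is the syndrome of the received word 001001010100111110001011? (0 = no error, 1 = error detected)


Syndrome = XOR of all bits = 0 XOR 0 XOR 1 XOR 0 XOR 0 XOR 1 XOR 0 XOR 1 XOR 0 XOR 1 XOR 0 XOR 0 XOR 1 XOR 1 XOR 1 XOR 1 XOR 1 XOR 0 XOR 0 XOR 0 XOR 1 XOR 0 XOR 1 XOR 1 = 0

0


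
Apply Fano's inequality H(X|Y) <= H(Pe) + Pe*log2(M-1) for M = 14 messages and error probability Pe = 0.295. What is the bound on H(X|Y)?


H(Pe) = -Pe*log2(Pe) - (1-Pe)*log2(1-Pe) = -0.295*log2(0.295) - 0.705*log2(0.705) = 0.519558 + 0.355535 = 0.8751. Pe*log2(M-1) = 0.295*log2(13) = 1.091630. Bound = H(Pe) + Pe*log2(M-1) = 0.519558 + 0.355535 + 1.091630 = 1.9667

1.9667 bits


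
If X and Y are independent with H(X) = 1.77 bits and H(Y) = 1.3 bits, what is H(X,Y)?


For independent variables, H(X,Y) = H(X) + H(Y) = 1.77 + 1.3 = 3.07

3.07 bits


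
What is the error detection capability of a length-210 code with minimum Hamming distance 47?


Detection capability = d_min - 1 = 47 - 1 = 46

46 errors


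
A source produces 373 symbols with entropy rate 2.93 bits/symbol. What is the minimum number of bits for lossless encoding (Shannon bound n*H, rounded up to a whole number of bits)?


Minimum bits >= n * H = 373 * 2.93 = 1092.89, rounded up to a whole number of bits = 1093

1093 bits


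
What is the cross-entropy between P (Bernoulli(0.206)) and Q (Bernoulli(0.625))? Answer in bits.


H(P,Q) = -p*log2(q) - (1-p)*log2(1-q). -0.206*log2(0.625) = 0.139683; -0.794*log2(0.375) = 1.123540. H(P,Q) = 0.139683 + 1.123540 = 1.2632

1.2632 bits


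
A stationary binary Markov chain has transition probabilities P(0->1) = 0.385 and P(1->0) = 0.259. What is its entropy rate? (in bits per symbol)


Stationary distribution: pi_0 = p10/(p01+p10) = 0.4022, pi_1 = 0.5978. Entropy rate H' = pi_0*H(p01) + pi_1*H(p10) = 0.4022*0.9615 + 0.5978*0.8252 = 0.88

0.88 bits/symbol


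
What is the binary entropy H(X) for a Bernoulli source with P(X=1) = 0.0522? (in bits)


H = -p*log2(p) - (1-p)*log2(1-p). -0.0522*log2(0.0522) = 0.222362; -0.9478*log2(0.9478) = 0.073308. H = 0.222362 + 0.073308 = 0.2957

0.2957 bits


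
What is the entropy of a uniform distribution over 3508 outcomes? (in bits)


H = log2(n) = log2(3508) = 11.7764

11.7764 bits


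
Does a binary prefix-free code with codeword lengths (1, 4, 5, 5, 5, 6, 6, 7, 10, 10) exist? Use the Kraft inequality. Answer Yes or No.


Kraft sum = sum(2^(-l_i)) = 0.6973, need <= 1. Result: satisfied (a binary prefix-free code with these lengths exists)

Yes


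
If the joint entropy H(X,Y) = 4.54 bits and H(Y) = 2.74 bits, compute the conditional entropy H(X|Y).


H(X|Y) = H(X,Y) - H(Y) = 4.54 - 2.74 = 1.8

1.8 bits


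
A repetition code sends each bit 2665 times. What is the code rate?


Rate = k/n = 1/2665

1/2665


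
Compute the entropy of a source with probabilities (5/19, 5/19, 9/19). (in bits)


H = -sum(p_i * log2(p_i)). Terms: -(5/19)*log2(5/19) = 0.506842; -(5/19)*log2(5/19) = 0.506842; -(9/19)*log2(9/19) = 0.510633. H = 0.506842 + 0.506842 + 0.510633 = 1.5243

1.5243 bits


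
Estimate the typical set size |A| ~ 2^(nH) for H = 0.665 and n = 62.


log2|A_typical| = nH = 62 * 0.665 = 41.23, so |A_typical| ~ 2^41.23 = 2.579e+12

2.579e+12


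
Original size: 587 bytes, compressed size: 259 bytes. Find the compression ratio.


Ratio = original / compressed = 587 / 259 = 2.2664

2.2664


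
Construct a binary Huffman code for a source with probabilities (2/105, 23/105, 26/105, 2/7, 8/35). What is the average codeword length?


Huffman construction (repeatedly merge the two least-probable nodes; each merge adds 1 bit to every symbol beneath it): 2/105 + 23/105 = 5/21; 8/35 + 5/21 = 7/15; 26/105 + 2/7 = 8/15; 7/15 + 8/15 = 1. Resulting codeword lengths (in the order the probabilities were given): (3, 3, 2, 2, 2). L_avg = sum(p_i * l_i) = 2/105*3 + 23/105*3 + 26/105*2 + 2/7*2 + 8/35*2 = 47/21 = 2.2381

2.2381 bits


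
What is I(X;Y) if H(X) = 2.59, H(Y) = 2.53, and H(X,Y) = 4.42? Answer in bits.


I(X;Y) = H(X) + H(Y) - H(X,Y) = 2.59 + 2.53 - 4.42 = 0.7

0.7 bits


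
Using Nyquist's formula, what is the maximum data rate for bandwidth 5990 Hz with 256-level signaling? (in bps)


Rate = 2 * B * log2(M) = 2 * 5990 * 8.0 = 95840.0

95840.0 bps


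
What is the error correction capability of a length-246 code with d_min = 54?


Correction capability = floor((d-1)/2) = floor((54-1)/2) = 26

26 errors


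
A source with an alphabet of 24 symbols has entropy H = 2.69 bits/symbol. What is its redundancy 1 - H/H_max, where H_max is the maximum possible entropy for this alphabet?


H_max = log2(K) = log2(24) = 4.585 bits/symbol. Redundancy = 1 - H/H_max = 1 - 2.69/4.585 = 1 - 0.5867 = 0.4133

0.4133


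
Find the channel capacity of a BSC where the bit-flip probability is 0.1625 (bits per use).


H(p) = -p*log2(p) - (1-p)*log2(1-p) = -0.1625*log2(0.1625) - 0.8375*log2(0.8375) = 0.425992 + 0.214265 = 0.6403. C = 1 - H(p) = 1 - 0.6403 = 0.3597

0.3597 bits


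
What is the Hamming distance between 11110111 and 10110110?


Count differing positions: . ^ . . . . . ^ = 2 differences

2


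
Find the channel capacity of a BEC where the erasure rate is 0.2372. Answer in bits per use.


C = 1 - epsilon = 1 - 0.2372 = 0.7628

0.7628 bits


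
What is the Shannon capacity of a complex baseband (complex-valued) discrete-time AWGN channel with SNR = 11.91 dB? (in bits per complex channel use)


SNR_linear = 10^(11.91/10) = 15.5239; C = log2(1 + SNR_linear) = log2(1 + 15.5239) = 4.0465

4.0465 bits/channel use


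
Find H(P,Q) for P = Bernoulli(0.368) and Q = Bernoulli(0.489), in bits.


H(P,Q) = -p*log2(q) - (1-p)*log2(1-q). -0.368*log2(0.489) = 0.379810; -0.632*log2(0.511) = 0.612158. H(P,Q) = 0.379810 + 0.612158 = 0.992

0.992 bits


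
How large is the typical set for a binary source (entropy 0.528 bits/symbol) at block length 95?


log2|A_typical| = nH = 95 * 0.528 = 50.16, so |A_typical| ~ 2^50.16 = 1.258e+15

1.258e+15


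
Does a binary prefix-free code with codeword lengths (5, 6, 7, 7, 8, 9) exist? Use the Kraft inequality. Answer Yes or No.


Kraft sum = sum(2^(-l_i)) = 0.0684, need <= 1. Result: satisfied (a binary prefix-free code with these lengths exists)

Yes


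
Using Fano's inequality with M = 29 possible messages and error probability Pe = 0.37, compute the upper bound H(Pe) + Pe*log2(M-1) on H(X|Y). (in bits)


H(Pe) = -Pe*log2(Pe) - (1-Pe)*log2(1-Pe) = -0.37*log2(0.37) - 0.63*log2(0.63) = 0.530729 + 0.419943 = 0.9507. Pe*log2(M-1) = 0.37*log2(28) = 1.778721. Bound = H(Pe) + Pe*log2(M-1) = 0.530729 + 0.419943 + 1.778721 = 2.7294

2.7294 bits


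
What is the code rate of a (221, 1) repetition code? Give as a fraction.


Rate = k/n = 1/221

1/221


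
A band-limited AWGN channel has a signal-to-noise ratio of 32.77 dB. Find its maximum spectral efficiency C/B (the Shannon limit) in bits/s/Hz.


SNR_linear = 10^(32.77/10) = 1892.3436; C/B = log2(1 + SNR_linear) = log2(1 + 1892.3436) = 10.8867

10.8867 bits/s/Hz


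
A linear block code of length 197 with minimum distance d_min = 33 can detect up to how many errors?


Detection capability = d_min - 1 = 33 - 1 = 32

32 errors


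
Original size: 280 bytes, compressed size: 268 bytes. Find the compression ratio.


Ratio = original / compressed = 280 / 268 = 1.0448

1.0448


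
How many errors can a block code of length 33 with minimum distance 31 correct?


Correction capability = floor((d-1)/2) = floor((31-1)/2) = 15

15 errors


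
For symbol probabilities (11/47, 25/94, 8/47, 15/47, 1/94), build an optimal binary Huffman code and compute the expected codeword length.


Huffman construction (repeatedly merge the two least-probable nodes; each merge adds 1 bit to every symbol beneath it): 1/94 + 8/47 = 17/94; 17/94 + 11/47 = 39/94; 25/94 + 15/47 = 55/94; 39/94 + 55/94 = 1. Resulting codeword lengths (in the order the probabilities were given): (2, 2, 3, 2, 3). L_avg = sum(p_i * l_i) = 11/47*2 + 25/94*2 + 8/47*3 + 15/47*2 + 1/94*3 = 205/94 = 2.1809

2.1809 bits


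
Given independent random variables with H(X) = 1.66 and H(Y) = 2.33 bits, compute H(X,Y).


For independent variables, H(X,Y) = H(X) + H(Y) = 1.66 + 2.33 = 3.99

3.99 bits


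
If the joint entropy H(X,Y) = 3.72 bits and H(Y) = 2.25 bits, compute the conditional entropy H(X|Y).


H(X|Y) = H(X,Y) - H(Y) = 3.72 - 2.25 = 1.47

1.47 bits


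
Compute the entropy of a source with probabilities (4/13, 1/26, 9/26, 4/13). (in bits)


H = -sum(p_i * log2(p_i)). Terms: -(4/13)*log2(4/13) = 0.523212; -(1/26)*log2(1/26) = 0.180786; -(9/26)*log2(9/26) = 0.529794; -(4/13)*log2(4/13) = 0.523212. H = 0.523212 + 0.180786 + 0.529794 + 0.523212 = 1.757

1.757 bits


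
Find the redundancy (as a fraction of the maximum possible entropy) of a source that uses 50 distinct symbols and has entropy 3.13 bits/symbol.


H_max = log2(K) = log2(50) = 5.6439 bits/symbol. Redundancy = 1 - H/H_max = 1 - 3.13/5.6439 = 1 - 0.5546 = 0.4454

0.4454


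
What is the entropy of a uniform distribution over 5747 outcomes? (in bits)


H = log2(n) = log2(5747) = 12.4886

12.4886 bits


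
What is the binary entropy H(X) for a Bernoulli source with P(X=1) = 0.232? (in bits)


H = -p*log2(p) - (1-p)*log2(1-p). -0.232*log2(0.232) = 0.489010; -0.768*log2(0.768) = 0.292471. H = 0.489010 + 0.292471 = 0.7815

0.7815 bits


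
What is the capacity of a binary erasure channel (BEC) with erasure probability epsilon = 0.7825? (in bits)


C = 1 - epsilon = 1 - 0.7825 = 0.2175

0.2175 bits


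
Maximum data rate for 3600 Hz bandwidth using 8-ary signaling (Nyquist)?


Rate = 2 * B * log2(M) = 2 * 3600 * 3.0 = 21600.0

21600.0 bps


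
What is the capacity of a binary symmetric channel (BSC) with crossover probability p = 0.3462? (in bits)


H(p) = -p*log2(p) - (1-p)*log2(1-p) = -0.3462*log2(0.3462) - 0.6538*log2(0.6538) = 0.529798 + 0.400831 = 0.9306. C = 1 - H(p) = 1 - 0.9306 = 0.0694

0.0694 bits


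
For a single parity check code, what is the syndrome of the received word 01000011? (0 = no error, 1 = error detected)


Syndrome = XOR of all bits = 0 XOR 1 XOR 0 XOR 0 XOR 0 XOR 0 XOR 1 XOR 1 = 1

1


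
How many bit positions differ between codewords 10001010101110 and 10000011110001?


Count differing positions: . . . . ^ . . ^ . ^ ^ ^ ^ ^ = 7 differences

7


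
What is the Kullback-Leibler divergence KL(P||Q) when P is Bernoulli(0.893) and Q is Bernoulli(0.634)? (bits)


KL = p*log2(p/q) + (1-p)*log2((1-p)/(1-q)) = 0.893*log2(0.893/0.634) + 0.107*log2(0.107/0.366) = 0.2515

0.2515 bits


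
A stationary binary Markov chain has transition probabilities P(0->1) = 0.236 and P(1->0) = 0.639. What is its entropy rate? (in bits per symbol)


Stationary distribution: pi_0 = p10/(p01+p10) = 0.7303, pi_1 = 0.2697. Entropy rate H' = pi_0*H(p01) + pi_1*H(p10) = 0.7303*0.7883 + 0.2697*0.9435 = 0.8302

0.8302 bits/symbol


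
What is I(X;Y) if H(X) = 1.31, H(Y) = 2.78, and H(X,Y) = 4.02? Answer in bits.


I(X;Y) = H(X) + H(Y) - H(X,Y) = 1.31 + 2.78 - 4.02 = 0.07

0.07 bits


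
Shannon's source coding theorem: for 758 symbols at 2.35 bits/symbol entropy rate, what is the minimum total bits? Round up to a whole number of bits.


Minimum bits >= n * H = 758 * 2.35 = 1781.3, rounded up to a whole number of bits = 1782

1782 bits


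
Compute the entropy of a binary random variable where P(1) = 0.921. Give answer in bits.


H = -p*log2(p) - (1-p)*log2(1-p). -0.921*log2(0.921) = 0.109348; -0.079*log2(0.079) = 0.289298. H = 0.109348 + 0.289298 = 0.3986

0.3986 bits


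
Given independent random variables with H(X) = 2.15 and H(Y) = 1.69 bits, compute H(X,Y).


For independent variables, H(X,Y) = H(X) + H(Y) = 2.15 + 1.69 = 3.84

3.84 bits


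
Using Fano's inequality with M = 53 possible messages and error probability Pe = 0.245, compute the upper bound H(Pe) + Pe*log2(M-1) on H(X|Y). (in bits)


H(Pe) = -Pe*log2(Pe) - (1-Pe)*log2(1-Pe) = -0.245*log2(0.245) - 0.755*log2(0.755) = 0.497141 + 0.306116 = 0.8033. Pe*log2(M-1) = 0.245*log2(52) = 1.396608. Bound = H(Pe) + Pe*log2(M-1) = 0.497141 + 0.306116 + 1.396608 = 2.1999

2.1999 bits


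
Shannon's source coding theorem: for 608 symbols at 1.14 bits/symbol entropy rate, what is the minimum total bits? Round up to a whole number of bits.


Minimum bits >= n * H = 608 * 1.14 = 693.12, rounded up to a whole number of bits = 694

694 bits


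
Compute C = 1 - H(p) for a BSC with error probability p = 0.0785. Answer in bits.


H(p) = -p*log2(p) - (1-p)*log2(1-p) = -0.0785*log2(0.0785) - 0.9215*log2(0.9215) = 0.288186 + 0.108685 = 0.3969. C = 1 - H(p) = 1 - 0.3969 = 0.6031

0.6031 bits


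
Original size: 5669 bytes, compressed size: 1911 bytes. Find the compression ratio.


Ratio = original / compressed = 5669 / 1911 = 2.9665

2.9665


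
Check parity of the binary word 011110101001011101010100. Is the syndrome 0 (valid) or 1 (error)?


Syndrome = XOR of all bits = 0 XOR 1 XOR 1 XOR 1 XOR 1 XOR 0 XOR 1 XOR 0 XOR 1 XOR 0 XOR 0 XOR 1 XOR 0 XOR 1 XOR 1 XOR 1 XOR 0 XOR 1 XOR 0 XOR 1 XOR 0 XOR 1 XOR 0 XOR 0 = 1

1


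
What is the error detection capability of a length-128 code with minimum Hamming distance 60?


Detection capability = d_min - 1 = 60 - 1 = 59

59 errors


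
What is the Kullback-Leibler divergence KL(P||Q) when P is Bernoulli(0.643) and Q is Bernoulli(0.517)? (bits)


KL = p*log2(p/q) + (1-p)*log2((1-p)/(1-q)) = 0.643*log2(0.643/0.517) + 0.357*log2(0.357/0.483) = 0.0466

0.0466 bits


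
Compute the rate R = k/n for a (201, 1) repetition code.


Rate = k/n = 1/201

1/201


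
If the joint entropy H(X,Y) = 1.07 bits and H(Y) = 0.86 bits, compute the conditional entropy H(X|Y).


H(X|Y) = H(X,Y) - H(Y) = 1.07 - 0.86 = 0.21

0.21 bits


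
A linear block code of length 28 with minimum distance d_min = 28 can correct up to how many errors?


Correction capability = floor((d-1)/2) = floor((28-1)/2) = 13

13 errors


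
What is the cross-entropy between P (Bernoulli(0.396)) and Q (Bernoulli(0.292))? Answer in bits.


H(P,Q) = -p*log2(q) - (1-p)*log2(1-q). -0.396*log2(0.292) = 0.703280; -0.604*log2(0.708) = 0.300900. H(P,Q) = 0.703280 + 0.300900 = 1.0042

1.0042 bits


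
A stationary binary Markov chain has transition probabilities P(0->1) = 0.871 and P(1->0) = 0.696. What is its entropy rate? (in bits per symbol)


Stationary distribution: pi_0 = p10/(p01+p10) = 0.4442, pi_1 = 0.5558. Entropy rate H' = pi_0*H(p01) + pi_1*H(p10) = 0.4442*0.5547 + 0.5558*0.8861 = 0.7389

0.7389 bits/symbol


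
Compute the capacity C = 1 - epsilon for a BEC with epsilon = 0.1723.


C = 1 - epsilon = 1 - 0.1723 = 0.8277

0.8277 bits


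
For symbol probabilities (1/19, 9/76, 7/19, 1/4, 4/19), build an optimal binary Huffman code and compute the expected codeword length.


Huffman construction (repeatedly merge the two least-probable nodes; each merge adds 1 bit to every symbol beneath it): 1/19 + 9/76 = 13/76; 13/76 + 4/19 = 29/76; 1/4 + 7/19 = 47/76; 29/76 + 47/76 = 1. Resulting codeword lengths (in the order the probabilities were given): (3, 3, 2, 2, 2). L_avg = sum(p_i * l_i) = 1/19*3 + 9/76*3 + 7/19*2 + 1/4*2 + 4/19*2 = 165/76 = 2.1711

2.1711 bits


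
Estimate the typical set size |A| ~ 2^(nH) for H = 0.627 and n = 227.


log2|A_typical| = nH = 227 * 0.627 = 142.329, so |A_typical| ~ 2^142.329 = 7.003e+42

7.003e+42


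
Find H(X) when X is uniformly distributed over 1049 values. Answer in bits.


H = log2(n) = log2(1049) = 10.0348

10.0348 bits


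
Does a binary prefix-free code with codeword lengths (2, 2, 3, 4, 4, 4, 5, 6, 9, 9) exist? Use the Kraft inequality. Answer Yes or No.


Kraft sum = sum(2^(-l_i)) = 0.8633, need <= 1. Result: satisfied (a binary prefix-free code with these lengths exists)

Yes


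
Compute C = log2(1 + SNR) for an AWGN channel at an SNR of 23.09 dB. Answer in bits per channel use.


SNR_linear = 10^(23.09/10) = 203.7042; C = log2(1 + SNR_linear) = log2(1 + 203.7042) = 7.6774

7.6774 bits/channel use


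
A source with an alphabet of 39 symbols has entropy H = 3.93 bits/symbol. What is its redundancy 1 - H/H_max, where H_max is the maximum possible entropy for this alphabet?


H_max = log2(K) = log2(39) = 5.2854 bits/symbol. Redundancy = 1 - H/H_max = 1 - 3.93/5.2854 = 1 - 0.7436 = 0.2564

0.2564


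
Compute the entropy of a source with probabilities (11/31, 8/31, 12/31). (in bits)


H = -sum(p_i * log2(p_i)). Terms: -(11/31)*log2(11/31) = 0.530400; -(8/31)*log2(8/31) = 0.504309; -(12/31)*log2(12/31) = 0.530026. H = 0.530400 + 0.504309 + 0.530026 = 1.5647

1.5647 bits


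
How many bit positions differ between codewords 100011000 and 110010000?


Count differing positions: . ^ . . . ^ . . . = 2 differences

2


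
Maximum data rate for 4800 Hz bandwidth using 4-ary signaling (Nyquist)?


Rate = 2 * B * log2(M) = 2 * 4800 * 2.0 = 19200.0

19200.0 bps


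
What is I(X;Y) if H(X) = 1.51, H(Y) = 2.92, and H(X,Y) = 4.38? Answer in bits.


I(X;Y) = H(X) + H(Y) - H(X,Y) = 1.51 + 2.92 - 4.38 = 0.05

0.05 bits


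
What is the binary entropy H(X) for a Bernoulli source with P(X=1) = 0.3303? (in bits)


H = -p*log2(p) - (1-p)*log2(1-p). -0.3303*log2(0.3303) = 0.527869; -0.6697*log2(0.6697) = 0.387363. H = 0.527869 + 0.387363 = 0.9152

0.9152 bits


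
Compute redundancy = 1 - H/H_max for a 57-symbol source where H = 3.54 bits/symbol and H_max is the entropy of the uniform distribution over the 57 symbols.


H_max = log2(K) = log2(57) = 5.8329 bits/symbol. Redundancy = 1 - H/H_max = 1 - 3.54/5.8329 = 1 - 0.6069 = 0.3931

0.3931


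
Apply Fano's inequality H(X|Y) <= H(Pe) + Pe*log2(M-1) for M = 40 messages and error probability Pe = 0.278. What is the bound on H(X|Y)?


H(Pe) = -Pe*log2(Pe) - (1-Pe)*log2(1-Pe) = -0.278*log2(0.278) - 0.722*log2(0.722) = 0.513422 + 0.339289 = 0.8527. Pe*log2(M-1) = 0.278*log2(39) = 1.469342. Bound = H(Pe) + Pe*log2(M-1) = 0.513422 + 0.339289 + 1.469342 = 2.3221

2.3221 bits


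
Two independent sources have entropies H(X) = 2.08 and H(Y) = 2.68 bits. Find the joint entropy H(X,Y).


For independent variables, H(X,Y) = H(X) + H(Y) = 2.08 + 2.68 = 4.76

4.76 bits


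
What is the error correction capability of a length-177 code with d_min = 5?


Correction capability = floor((d-1)/2) = floor((5-1)/2) = 2

2 errors


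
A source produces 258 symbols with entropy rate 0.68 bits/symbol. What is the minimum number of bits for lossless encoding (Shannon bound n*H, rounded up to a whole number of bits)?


Minimum bits >= n * H = 258 * 0.68 = 175.44, rounded up to a whole number of bits = 176

176 bits


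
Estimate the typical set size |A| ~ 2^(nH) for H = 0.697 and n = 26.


log2|A_typical| = nH = 26 * 0.697 = 18.122, so |A_typical| ~ 2^18.122 = 2.853e+05

2.853e+05


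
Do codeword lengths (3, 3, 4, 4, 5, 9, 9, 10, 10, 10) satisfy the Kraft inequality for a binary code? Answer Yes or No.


Kraft sum = sum(2^(-l_i)) = 0.4131, need <= 1. Result: satisfied (a binary prefix-free code with these lengths exists)

Yes


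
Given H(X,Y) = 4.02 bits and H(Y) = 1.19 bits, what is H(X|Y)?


H(X|Y) = H(X,Y) - H(Y) = 4.02 - 1.19 = 2.83

2.83 bits


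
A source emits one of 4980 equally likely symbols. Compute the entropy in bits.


H = log2(n) = log2(4980) = 12.2819

12.2819 bits


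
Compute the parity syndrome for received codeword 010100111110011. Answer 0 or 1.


Syndrome = XOR of all bits = 0 XOR 1 XOR 0 XOR 1 XOR 0 XOR 0 XOR 1 XOR 1 XOR 1 XOR 1 XOR 1 XOR 0 XOR 0 XOR 1 XOR 1 = 1

1


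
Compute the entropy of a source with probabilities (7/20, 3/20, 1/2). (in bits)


H = -sum(p_i * log2(p_i)). Terms: -(7/20)*log2(7/20) = 0.530101; -(3/20)*log2(3/20) = 0.410545; -(1/2)*log2(1/2) = 0.500000. H = 0.530101 + 0.410545 + 0.500000 = 1.4406

1.4406 bits


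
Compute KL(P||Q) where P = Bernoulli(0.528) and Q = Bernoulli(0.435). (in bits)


KL = p*log2(p/q) + (1-p)*log2((1-p)/(1-q)) = 0.528*log2(0.528/0.435) + 0.472*log2(0.472/0.565) = 0.0251

0.0251 bits


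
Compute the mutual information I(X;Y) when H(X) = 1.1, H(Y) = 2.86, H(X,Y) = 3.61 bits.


I(X;Y) = H(X) + H(Y) - H(X,Y) = 1.1 + 2.86 - 3.61 = 0.35

0.35 bits


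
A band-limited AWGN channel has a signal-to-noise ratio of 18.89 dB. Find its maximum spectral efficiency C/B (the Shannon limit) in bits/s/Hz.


SNR_linear = 10^(18.89/10) = 77.4462; C/B = log2(1 + SNR_linear) = log2(1 + 77.4462) = 6.2936

6.2936 bits/s/Hz


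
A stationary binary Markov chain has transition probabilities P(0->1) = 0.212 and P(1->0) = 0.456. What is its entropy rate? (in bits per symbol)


Stationary distribution: pi_0 = p10/(p01+p10) = 0.6826, pi_1 = 0.3174. Entropy rate H' = pi_0*H(p01) + pi_1*H(p10) = 0.6826*0.7453 + 0.3174*0.9944 = 0.8243

0.8243 bits/symbol


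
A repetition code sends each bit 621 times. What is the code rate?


Rate = k/n = 1/621

1/621


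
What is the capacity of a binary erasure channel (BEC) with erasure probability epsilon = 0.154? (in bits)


C = 1 - epsilon = 1 - 0.154 = 0.846

0.846 bits


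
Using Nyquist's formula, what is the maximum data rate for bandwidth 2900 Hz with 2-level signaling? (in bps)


Rate = 2 * B * log2(M) = 2 * 2900 * 1.0 = 5800.0

5800.0 bps


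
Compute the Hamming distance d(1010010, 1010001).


Count differing positions: . . . . . ^ ^ = 2 differences

2


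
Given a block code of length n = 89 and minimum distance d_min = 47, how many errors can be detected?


Detection capability = d_min - 1 = 47 - 1 = 46

46 errors


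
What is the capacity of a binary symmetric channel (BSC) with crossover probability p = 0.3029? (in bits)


H(p) = -p*log2(p) - (1-p)*log2(1-p) = -0.3029*log2(0.3029) - 0.6971*log2(0.6971) = 0.521923 + 0.362884 = 0.8848. C = 1 - H(p) = 1 - 0.8848 = 0.1152

0.1152 bits


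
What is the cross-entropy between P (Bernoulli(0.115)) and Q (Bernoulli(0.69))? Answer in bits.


H(P,Q) = -p*log2(q) - (1-p)*log2(1-q). -0.115*log2(0.69) = 0.061563; -0.885*log2(0.31) = 1.495349. H(P,Q) = 0.061563 + 1.495349 = 1.5569

1.5569 bits


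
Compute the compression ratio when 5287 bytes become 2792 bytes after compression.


Ratio = original / compressed = 5287 / 2792 = 1.8936

1.8936


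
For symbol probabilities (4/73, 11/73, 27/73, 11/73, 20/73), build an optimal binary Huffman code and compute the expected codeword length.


Huffman construction (repeatedly merge the two least-probable nodes; each merge adds 1 bit to every symbol beneath it): 4/73 + 11/73 = 15/73; 11/73 + 15/73 = 26/73; 20/73 + 26/73 = 46/73; 27/73 + 46/73 = 1. Resulting codeword lengths (in the order the probabilities were given): (4, 4, 1, 3, 2). L_avg = sum(p_i * l_i) = 4/73*4 + 11/73*4 + 27/73*1 + 11/73*3 + 20/73*2 = 160/73 = 2.1918

2.1918 bits


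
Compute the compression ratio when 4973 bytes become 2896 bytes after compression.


Ratio = original / compressed = 4973 / 2896 = 1.7172

1.7172


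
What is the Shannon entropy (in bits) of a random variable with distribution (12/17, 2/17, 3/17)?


H = -sum(p_i * log2(p_i)). Terms: -(12/17)*log2(12/17) = 0.354706; -(2/17)*log2(2/17) = 0.363231; -(3/17)*log2(3/17) = 0.441618. H = 0.354706 + 0.363231 + 0.441618 = 1.1596

1.1596 bits


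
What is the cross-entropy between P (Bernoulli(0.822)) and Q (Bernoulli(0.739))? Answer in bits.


H(P,Q) = -p*log2(q) - (1-p)*log2(1-q). -0.822*log2(0.739) = 0.358683; -0.178*log2(0.261) = 0.344942. H(P,Q) = 0.358683 + 0.344942 = 0.7036

0.7036 bits


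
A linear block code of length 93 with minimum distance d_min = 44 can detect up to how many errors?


Detection capability = d_min - 1 = 44 - 1 = 43

43 errors


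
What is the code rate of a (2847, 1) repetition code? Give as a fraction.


Rate = k/n = 1/2847

1/2847


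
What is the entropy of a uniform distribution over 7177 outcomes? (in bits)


H = log2(n) = log2(7177) = 12.8092

12.8092 bits


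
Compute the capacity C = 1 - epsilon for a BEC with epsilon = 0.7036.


C = 1 - epsilon = 1 - 0.7036 = 0.2964

0.2964 bits


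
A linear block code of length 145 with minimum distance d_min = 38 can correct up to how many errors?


Correction capability = floor((d-1)/2) = floor((38-1)/2) = 18

18 errors


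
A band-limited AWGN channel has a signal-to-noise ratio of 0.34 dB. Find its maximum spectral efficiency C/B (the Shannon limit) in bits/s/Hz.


SNR_linear = 10^(0.34/10) = 1.0814; C/B = log2(1 + SNR_linear) = log2(1 + 1.0814) = 1.0576

1.0576 bits/s/Hz


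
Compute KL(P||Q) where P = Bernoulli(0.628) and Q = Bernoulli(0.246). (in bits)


KL = p*log2(p/q) + (1-p)*log2((1-p)/(1-q)) = 0.628*log2(0.628/0.246) + 0.372*log2(0.372/0.754) = 0.47

0.47 bits


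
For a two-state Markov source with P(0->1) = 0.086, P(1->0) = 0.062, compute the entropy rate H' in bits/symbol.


Stationary distribution: pi_0 = p10/(p01+p10) = 0.4189, pi_1 = 0.5811. Entropy rate H' = pi_0*H(p01) + pi_1*H(p10) = 0.4189*0.423 + 0.5811*0.3353 = 0.372

0.372 bits/symbol


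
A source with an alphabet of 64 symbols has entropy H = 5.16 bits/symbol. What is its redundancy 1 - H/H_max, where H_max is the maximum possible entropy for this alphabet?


H_max = log2(K) = log2(64) = 6.0 bits/symbol. Redundancy = 1 - H/H_max = 1 - 5.16/6.0 = 1 - 0.86 = 0.14

0.14


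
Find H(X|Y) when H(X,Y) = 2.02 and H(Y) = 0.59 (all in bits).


H(X|Y) = H(X,Y) - H(Y) = 2.02 - 0.59 = 1.43

1.43 bits


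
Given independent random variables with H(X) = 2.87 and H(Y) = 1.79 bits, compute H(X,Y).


For independent variables, H(X,Y) = H(X) + H(Y) = 2.87 + 1.79 = 4.66

4.66 bits


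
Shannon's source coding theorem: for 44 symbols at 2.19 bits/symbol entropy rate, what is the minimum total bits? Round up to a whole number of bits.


Minimum bits >= n * H = 44 * 2.19 = 96.36, rounded up to a whole number of bits = 97

97 bits


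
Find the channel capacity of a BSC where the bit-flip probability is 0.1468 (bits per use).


H(p) = -p*log2(p) - (1-p)*log2(1-p) = -0.1468*log2(0.1468) - 0.8532*log2(0.8532) = 0.406354 + 0.195420 = 0.6018. C = 1 - H(p) = 1 - 0.6018 = 0.3982

0.3982 bits


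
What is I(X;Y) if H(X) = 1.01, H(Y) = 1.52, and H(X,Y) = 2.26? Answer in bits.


I(X;Y) = H(X) + H(Y) - H(X,Y) = 1.01 + 1.52 - 2.26 = 0.27

0.27 bits


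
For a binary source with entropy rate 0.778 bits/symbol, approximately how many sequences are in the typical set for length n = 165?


log2|A_typical| = nH = 165 * 0.778 = 128.37, so |A_typical| ~ 2^128.37 = 4.398e+38

4.398e+38


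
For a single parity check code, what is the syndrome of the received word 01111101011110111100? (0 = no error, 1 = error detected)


Syndrome = XOR of all bits = 0 XOR 1 XOR 1 XOR 1 XOR 1 XOR 1 XOR 0 XOR 1 XOR 0 XOR 1 XOR 1 XOR 1 XOR 1 XOR 0 XOR 1 XOR 1 XOR 1 XOR 1 XOR 0 XOR 0 = 0

0
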